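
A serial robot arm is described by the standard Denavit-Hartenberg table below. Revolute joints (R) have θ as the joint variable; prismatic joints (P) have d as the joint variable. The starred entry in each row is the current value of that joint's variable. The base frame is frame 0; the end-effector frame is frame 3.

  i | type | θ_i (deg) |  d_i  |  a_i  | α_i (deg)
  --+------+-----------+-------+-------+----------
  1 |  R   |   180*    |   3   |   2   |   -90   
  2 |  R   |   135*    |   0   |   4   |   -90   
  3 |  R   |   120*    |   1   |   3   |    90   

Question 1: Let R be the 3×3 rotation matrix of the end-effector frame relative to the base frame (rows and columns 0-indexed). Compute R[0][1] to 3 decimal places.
End-effector y-axis (col 1 of R) = (0.7071,-0.0000,0.7071)
R[0][1] = 0.7071

0.707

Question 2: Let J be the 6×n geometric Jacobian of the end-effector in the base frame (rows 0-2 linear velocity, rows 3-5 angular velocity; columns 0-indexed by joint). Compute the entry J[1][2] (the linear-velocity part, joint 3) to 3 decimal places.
-1.500

axis z_2 = (0.7071,-0.0000,0.7071); lever o_n−o_2 = (-0.3536,2.5981,1.7678)
cross product → J_v[:, 2] = (-1.8371,-1.5000,1.8371)
J_ω[:, 2] = z_2
entry J[1][2] = -1.5000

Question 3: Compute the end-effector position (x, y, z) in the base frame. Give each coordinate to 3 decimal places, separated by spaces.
0.475 2.598 1.939

after link 1: o_1 = (-2.0000, 0.0000, 3.0000)
after link 2: o_2 = (0.8284, -0.0000, 0.1716)
after link 3: o_3 = (0.4749, 2.5981, 1.9393)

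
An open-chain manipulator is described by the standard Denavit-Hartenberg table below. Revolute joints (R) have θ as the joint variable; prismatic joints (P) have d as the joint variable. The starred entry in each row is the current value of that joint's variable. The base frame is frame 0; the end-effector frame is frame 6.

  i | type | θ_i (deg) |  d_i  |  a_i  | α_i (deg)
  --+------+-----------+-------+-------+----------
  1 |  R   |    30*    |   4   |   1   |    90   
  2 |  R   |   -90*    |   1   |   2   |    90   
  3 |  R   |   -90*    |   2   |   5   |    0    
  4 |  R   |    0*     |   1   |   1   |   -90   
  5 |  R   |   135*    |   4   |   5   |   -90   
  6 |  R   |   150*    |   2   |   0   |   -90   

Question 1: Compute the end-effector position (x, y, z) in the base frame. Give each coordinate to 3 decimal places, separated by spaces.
after link 1: o_1 = (0.8660, 0.5000, 4.0000)
after link 2: o_2 = (1.3660, -0.3660, 2.0000)
after link 3: o_3 = (-2.8660, 2.9641, 2.0000)
after link 4: o_4 = (-4.2321, 3.3301, 2.0000)
after link 5: o_5 = (0.5976, 2.0360, -2.0000)
after link 6: o_6 = (0.0799, 0.1042, -2.0000)

0.080 0.104 -2.000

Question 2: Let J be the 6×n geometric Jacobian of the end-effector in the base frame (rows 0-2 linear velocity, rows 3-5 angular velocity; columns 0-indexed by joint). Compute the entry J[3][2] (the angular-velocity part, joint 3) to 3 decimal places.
axis z_2 = (-0.8660,-0.5000,-0.0000); lever o_n−o_2 = (-1.2861,0.4702,-4.0000)
cross product → J_v[:, 2] = (2.0000,-3.4641,-1.0503)
J_ω[:, 2] = z_2
entry J[3][2] = -0.8660

-0.866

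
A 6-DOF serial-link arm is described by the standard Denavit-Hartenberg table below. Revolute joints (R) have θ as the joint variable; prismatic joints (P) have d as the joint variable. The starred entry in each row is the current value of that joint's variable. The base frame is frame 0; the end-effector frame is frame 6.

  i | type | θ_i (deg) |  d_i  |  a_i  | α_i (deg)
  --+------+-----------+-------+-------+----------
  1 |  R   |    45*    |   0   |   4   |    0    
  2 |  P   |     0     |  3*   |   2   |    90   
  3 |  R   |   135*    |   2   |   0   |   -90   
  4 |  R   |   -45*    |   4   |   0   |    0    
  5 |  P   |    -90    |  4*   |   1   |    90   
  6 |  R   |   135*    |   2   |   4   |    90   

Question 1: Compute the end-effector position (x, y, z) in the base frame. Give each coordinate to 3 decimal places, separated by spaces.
after link 1: o_1 = (2.8284, 2.8284, 0.0000)
after link 2: o_2 = (4.2426, 4.2426, 3.0000)
after link 3: o_3 = (5.6569, 2.8284, 3.0000)
after link 4: o_4 = (3.6569, 0.8284, 0.1716)
after link 5: o_5 = (2.5104, -1.3180, -3.1569)
after link 6: o_6 = (-1.6109, -0.6109, -4.7426)

-1.611 -0.611 -4.743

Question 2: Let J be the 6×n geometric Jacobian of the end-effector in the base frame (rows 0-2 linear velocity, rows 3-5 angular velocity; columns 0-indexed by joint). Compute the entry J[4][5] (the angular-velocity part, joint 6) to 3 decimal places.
axis z_5 = (-0.1464,0.8536,-0.5000); lever o_n−o_5 = (-4.1213,0.7071,-1.5858)
cross product → J_v[:, 5] = (-1.0000,1.8284,3.4142)
J_ω[:, 5] = z_5
entry J[4][5] = 0.8536

0.854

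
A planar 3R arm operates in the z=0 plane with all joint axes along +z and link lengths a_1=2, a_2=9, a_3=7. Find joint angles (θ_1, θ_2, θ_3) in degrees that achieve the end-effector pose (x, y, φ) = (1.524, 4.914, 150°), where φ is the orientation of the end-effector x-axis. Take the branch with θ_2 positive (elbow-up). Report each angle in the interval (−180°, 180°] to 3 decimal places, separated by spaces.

wrist centre = target − a_3·(cos φ, sin φ) = (7.5862, 1.4140)
cos θ_2 = (59.5495−2²−9²)/(2·2·9) = -0.7070; θ_2 = 134.9880° (elbow-up)
β = atan2(1.4140,7.5862) = 10.5583°; ψ = atan2(6.3653,-4.3626) = 124.4259°
θ_1 = β − ψ = -113.8676°
θ_3 = φ − θ_1 − θ_2 = 128.8796° (wrapped to (-180°,180°])

-113.868 134.988 128.880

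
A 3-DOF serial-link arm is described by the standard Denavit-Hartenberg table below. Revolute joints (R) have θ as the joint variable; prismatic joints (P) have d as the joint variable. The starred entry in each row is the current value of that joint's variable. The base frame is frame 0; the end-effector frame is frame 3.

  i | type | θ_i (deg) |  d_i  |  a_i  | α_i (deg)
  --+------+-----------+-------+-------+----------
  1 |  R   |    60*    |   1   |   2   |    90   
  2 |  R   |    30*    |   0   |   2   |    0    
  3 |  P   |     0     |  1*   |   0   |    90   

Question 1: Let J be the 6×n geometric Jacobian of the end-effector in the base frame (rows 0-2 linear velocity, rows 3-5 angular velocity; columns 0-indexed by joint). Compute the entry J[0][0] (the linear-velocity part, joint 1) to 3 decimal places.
-2.732

axis z_0 = ẑ; lever o_n−o_0 = (2.7321,2.7321,2.0000)
cross product → J_v[:, 0] = (-2.7321,2.7321,0.0000)
J_ω[:, 0] = z_0
entry J[0][0] = -2.7321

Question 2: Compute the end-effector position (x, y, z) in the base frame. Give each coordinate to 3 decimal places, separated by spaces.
after link 1: o_1 = (1.0000, 1.7321, 1.0000)
after link 2: o_2 = (1.8660, 3.2321, 2.0000)
after link 3: o_3 = (2.7321, 2.7321, 2.0000)

2.732 2.732 2.000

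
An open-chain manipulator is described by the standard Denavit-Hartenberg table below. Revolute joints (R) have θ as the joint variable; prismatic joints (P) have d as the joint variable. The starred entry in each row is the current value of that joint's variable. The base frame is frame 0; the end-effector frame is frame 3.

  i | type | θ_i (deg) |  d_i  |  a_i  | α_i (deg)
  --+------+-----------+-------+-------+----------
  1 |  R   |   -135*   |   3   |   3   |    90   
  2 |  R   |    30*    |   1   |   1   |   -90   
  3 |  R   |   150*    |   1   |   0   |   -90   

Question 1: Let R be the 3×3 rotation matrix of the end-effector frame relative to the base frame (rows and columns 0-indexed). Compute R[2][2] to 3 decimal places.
-0.250

End-effector z-axis (col 2 of R) = (-0.3062,0.9186,-0.2500)
R[2][2] = -0.2500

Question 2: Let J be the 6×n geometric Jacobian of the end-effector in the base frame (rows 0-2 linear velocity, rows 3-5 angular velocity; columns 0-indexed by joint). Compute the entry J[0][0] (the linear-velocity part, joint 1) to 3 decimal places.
axis z_0 = ẑ; lever o_n−o_0 = (-3.0872,-1.6730,4.3660)
cross product → J_v[:, 0] = (1.6730,-3.0872,0.0000)
J_ω[:, 0] = z_0
entry J[0][0] = 1.6730

1.673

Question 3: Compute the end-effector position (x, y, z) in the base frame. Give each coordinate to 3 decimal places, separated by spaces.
after link 1: o_1 = (-2.1213, -2.1213, 3.0000)
after link 2: o_2 = (-3.4408, -2.0266, 3.5000)
after link 3: o_3 = (-3.0872, -1.6730, 4.3660)

-3.087 -1.673 4.366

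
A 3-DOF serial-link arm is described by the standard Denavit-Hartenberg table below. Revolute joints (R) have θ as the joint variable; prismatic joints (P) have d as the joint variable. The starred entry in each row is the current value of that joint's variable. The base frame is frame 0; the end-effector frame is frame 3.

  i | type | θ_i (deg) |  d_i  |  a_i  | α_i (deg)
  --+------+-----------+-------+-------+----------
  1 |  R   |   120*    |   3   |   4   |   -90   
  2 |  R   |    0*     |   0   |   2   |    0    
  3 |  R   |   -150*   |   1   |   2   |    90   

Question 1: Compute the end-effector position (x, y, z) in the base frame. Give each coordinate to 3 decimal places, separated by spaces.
-3.000 3.196 4.000

after link 1: o_1 = (-2.0000, 3.4641, 3.0000)
after link 2: o_2 = (-3.0000, 5.1962, 3.0000)
after link 3: o_3 = (-3.0000, 3.1962, 4.0000)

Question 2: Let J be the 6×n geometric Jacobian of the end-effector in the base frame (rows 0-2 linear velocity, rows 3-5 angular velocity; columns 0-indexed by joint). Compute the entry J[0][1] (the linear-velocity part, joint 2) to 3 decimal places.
-0.500

axis z_1 = (-0.8660,-0.5000,0.0000); lever o_n−o_1 = (-1.0000,-0.2679,1.0000)
cross product → J_v[:, 1] = (-0.5000,0.8660,-0.2679)
J_ω[:, 1] = z_1
entry J[0][1] = -0.5000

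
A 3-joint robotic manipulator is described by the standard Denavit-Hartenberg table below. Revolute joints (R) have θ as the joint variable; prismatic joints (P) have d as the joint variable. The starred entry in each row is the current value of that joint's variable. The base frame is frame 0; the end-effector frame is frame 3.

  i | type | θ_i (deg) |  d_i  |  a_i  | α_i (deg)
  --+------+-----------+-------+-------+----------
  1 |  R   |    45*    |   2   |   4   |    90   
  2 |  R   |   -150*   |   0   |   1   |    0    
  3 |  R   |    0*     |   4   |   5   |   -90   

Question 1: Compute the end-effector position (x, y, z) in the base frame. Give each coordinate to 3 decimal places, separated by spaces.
1.983 -3.674 -1.000

after link 1: o_1 = (2.8284, 2.8284, 2.0000)
after link 2: o_2 = (2.2161, 2.2161, 1.5000)
after link 3: o_3 = (1.9826, -3.6742, -1.0000)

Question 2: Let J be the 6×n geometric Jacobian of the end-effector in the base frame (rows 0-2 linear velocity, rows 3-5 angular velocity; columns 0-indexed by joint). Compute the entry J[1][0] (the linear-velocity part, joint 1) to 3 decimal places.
1.983

axis z_0 = ẑ; lever o_n−o_0 = (1.9826,-3.6742,-1.0000)
cross product → J_v[:, 0] = (3.6742,1.9826,-0.0000)
J_ω[:, 0] = z_0
entry J[1][0] = 1.9826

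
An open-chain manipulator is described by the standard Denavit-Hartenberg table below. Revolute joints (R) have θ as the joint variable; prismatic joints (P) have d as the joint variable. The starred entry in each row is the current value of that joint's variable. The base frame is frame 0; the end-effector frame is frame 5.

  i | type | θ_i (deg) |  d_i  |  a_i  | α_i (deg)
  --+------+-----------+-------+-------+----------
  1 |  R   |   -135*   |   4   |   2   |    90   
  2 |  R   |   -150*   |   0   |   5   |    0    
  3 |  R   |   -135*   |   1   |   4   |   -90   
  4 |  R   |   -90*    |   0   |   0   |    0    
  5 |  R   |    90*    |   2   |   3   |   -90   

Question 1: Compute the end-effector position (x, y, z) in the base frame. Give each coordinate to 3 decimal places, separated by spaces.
after link 1: o_1 = (-1.4142, -1.4142, 4.0000)
after link 2: o_2 = (1.6476, 1.6476, 1.5000)
after link 3: o_3 = (0.2085, 1.6227, 5.3637)
after link 4: o_4 = (0.2085, 1.6227, 5.3637)
after link 5: o_5 = (1.0255, 2.4397, 8.7791)

1.025 2.440 8.779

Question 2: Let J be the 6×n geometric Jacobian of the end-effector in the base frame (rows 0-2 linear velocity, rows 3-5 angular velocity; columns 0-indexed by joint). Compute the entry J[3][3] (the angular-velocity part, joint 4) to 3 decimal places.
0.683

axis z_3 = (0.6830,0.6830,0.2588); lever o_n−o_3 = (0.8170,0.8170,3.4154)
cross product → J_v[:, 3] = (2.1213,-2.1213,-0.0000)
J_ω[:, 3] = z_3
entry J[3][3] = 0.6830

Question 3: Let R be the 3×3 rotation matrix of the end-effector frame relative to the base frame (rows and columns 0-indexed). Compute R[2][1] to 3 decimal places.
End-effector y-axis (col 1 of R) = (-0.6830,-0.6830,-0.2588)
R[2][1] = -0.2588

-0.259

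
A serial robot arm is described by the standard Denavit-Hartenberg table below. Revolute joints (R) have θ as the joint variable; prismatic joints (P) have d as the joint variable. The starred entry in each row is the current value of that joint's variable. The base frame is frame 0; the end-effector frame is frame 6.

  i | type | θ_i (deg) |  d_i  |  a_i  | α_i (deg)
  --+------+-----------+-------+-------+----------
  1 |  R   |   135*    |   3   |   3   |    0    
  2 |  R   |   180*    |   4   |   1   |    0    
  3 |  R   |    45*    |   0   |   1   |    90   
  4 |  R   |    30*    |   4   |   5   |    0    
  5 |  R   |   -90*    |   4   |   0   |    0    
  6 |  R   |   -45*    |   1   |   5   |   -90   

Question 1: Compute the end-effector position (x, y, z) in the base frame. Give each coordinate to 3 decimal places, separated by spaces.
2.622 -7.586 4.670

after link 1: o_1 = (-2.1213, 2.1213, 3.0000)
after link 2: o_2 = (-1.4142, 1.4142, 7.0000)
after link 3: o_3 = (-0.4142, 1.4142, 7.0000)
after link 4: o_4 = (3.9159, -2.5858, 9.5000)
after link 5: o_5 = (3.9159, -6.5858, 9.5000)
after link 6: o_6 = (2.6218, -7.5858, 4.6704)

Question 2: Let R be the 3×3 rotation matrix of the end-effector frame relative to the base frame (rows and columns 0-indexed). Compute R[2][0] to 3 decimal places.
-0.966

End-effector x-axis (col 0 of R) = (-0.2588,0.0000,-0.9659)
R[2][0] = -0.9659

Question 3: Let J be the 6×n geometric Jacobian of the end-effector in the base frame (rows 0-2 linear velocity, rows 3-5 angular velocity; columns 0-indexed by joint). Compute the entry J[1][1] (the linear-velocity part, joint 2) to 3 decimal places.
axis z_1 = (0.0000,0.0000,1.0000); lever o_n−o_1 = (4.7431,-9.7071,1.6704)
cross product → J_v[:, 1] = (9.7071,4.7431,-0.0000)
J_ω[:, 1] = z_1
entry J[1][1] = 4.7431

4.743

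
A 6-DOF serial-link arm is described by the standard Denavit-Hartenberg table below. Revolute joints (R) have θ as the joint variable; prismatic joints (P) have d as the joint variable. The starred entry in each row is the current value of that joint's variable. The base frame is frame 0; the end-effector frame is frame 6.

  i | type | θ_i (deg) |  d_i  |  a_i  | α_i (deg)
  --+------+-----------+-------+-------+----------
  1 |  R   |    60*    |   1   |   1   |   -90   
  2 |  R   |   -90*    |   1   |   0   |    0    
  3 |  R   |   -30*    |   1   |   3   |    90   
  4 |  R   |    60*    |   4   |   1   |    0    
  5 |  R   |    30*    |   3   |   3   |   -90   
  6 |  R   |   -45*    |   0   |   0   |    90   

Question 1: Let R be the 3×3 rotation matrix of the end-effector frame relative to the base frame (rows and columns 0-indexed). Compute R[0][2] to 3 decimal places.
End-effector z-axis (col 2 of R) = (0.3062,-0.8839,-0.3536)
R[0][2] = 0.3062

0.306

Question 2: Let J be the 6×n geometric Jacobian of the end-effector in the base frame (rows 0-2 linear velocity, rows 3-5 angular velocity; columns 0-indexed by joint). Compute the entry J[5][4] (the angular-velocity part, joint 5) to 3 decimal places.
axis z_4 = (-0.4330,-0.7500,-0.5000); lever o_n−o_4 = (-3.8971,-0.7500,-1.5000)
cross product → J_v[:, 4] = (0.7500,1.2990,-2.5981)
J_ω[:, 4] = z_4
entry J[5][4] = -0.5000

-0.500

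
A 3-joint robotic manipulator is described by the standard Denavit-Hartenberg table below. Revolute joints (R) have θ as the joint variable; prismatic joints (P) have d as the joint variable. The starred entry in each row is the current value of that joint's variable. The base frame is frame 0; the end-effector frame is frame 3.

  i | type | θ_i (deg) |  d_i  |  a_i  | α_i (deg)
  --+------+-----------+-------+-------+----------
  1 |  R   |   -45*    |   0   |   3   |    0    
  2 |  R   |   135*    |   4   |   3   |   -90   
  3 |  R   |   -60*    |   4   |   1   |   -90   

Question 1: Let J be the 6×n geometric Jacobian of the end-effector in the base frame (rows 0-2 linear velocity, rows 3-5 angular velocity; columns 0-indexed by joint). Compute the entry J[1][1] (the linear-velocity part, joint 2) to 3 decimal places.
axis z_1 = (0.0000,0.0000,1.0000); lever o_n−o_1 = (-4.0000,3.5000,4.8660)
cross product → J_v[:, 1] = (-3.5000,-4.0000,0.0000)
J_ω[:, 1] = z_1
entry J[1][1] = -4.0000

-4.000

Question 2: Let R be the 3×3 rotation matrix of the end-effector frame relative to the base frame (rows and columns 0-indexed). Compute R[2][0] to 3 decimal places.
0.866

End-effector x-axis (col 0 of R) = (0.0000,0.5000,0.8660)
R[2][0] = 0.8660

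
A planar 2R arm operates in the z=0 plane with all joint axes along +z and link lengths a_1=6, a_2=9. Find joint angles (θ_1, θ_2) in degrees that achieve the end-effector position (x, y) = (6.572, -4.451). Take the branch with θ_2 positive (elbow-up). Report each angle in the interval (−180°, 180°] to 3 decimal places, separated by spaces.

-113.214 119.998

cos θ_2 = (63.0026−6²−9²)/(2·6·9) = -0.5000; θ_2 = 119.9984° (elbow-up)
β = atan2(-4.4510,6.5720) = -34.1085°; ψ = atan2(7.7944,1.5002) = 79.1052°
θ_1 = β − ψ = -113.2137°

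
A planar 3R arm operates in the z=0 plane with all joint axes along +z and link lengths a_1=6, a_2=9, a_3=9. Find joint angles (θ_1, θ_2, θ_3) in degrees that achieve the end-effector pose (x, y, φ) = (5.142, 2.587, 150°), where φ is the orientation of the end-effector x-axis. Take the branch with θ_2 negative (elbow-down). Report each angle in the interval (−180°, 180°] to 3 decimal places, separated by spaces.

28.173 -59.997 -178.176

wrist centre = target − a_3·(cos φ, sin φ) = (12.9362, -1.9130)
cos θ_2 = (171.0056−6²−9²)/(2·6·9) = 0.5001; θ_2 = -59.9966° (elbow-down)
β = atan2(-1.9130,12.9362) = -8.4119°; ψ = atan2(-7.7940,10.5005) = -36.5846°
θ_1 = β − ψ = 28.1727°
θ_3 = φ − θ_1 − θ_2 = -178.1761° (wrapped to (-180°,180°])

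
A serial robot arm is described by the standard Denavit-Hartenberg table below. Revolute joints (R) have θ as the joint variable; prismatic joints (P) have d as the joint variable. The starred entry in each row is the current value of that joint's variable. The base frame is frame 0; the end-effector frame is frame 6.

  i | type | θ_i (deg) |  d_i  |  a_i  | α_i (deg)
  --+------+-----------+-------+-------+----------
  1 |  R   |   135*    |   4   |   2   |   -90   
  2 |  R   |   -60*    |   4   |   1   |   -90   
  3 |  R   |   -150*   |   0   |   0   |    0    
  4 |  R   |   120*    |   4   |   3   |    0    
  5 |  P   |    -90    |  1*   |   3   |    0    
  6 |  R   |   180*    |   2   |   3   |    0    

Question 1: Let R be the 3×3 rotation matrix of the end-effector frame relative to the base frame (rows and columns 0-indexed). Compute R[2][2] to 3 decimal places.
-0.500

End-effector z-axis (col 2 of R) = (-0.6124,0.6124,-0.5000)
R[2][2] = -0.5000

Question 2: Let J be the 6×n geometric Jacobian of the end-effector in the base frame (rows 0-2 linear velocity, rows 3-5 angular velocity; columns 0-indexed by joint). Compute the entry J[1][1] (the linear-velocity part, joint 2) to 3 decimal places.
-0.272

axis z_1 = (-0.7071,-0.7071,0.0000); lever o_n−o_1 = (-9.4478,1.6696,-0.3840)
cross product → J_v[:, 1] = (0.2715,-0.2715,-7.8612)
J_ω[:, 1] = z_1
entry J[1][1] = -0.2715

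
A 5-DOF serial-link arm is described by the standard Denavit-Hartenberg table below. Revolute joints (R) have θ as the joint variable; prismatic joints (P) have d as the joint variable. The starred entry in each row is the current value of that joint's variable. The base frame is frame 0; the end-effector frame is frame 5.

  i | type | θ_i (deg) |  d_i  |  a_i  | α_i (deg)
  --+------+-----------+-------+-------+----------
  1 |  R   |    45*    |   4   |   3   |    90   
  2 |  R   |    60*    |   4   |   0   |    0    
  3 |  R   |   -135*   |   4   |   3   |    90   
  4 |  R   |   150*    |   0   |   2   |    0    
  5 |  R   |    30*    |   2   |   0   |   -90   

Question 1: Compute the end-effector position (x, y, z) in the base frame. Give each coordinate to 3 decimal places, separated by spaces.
after link 1: o_1 = (2.1213, 2.1213, 4.0000)
after link 2: o_2 = (4.9497, -0.7071, 4.0000)
after link 3: o_3 = (8.3272, -2.9865, 1.1022)
after link 4: o_4 = (8.7173, -4.0106, 2.7753)
after link 5: o_5 = (7.3513, -5.3766, 2.2576)

7.351 -5.377 2.258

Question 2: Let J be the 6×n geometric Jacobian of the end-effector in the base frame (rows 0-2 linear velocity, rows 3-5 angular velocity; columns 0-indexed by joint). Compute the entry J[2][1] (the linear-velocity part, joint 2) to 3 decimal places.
-1.604

axis z_1 = (0.7071,-0.7071,0.0000); lever o_n−o_1 = (5.2300,-7.4979,-1.7424)
cross product → J_v[:, 1] = (1.2321,1.2321,-1.6037)
J_ω[:, 1] = z_1
entry J[2][1] = -1.6037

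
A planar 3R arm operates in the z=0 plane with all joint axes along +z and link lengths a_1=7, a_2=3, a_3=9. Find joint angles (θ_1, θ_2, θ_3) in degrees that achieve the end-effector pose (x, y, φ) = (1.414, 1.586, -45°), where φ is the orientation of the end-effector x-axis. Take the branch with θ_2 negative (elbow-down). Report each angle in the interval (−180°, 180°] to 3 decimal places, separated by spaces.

wrist centre = target − a_3·(cos φ, sin φ) = (-4.9500, 7.9500)
cos θ_2 = (87.7040−7²−3²)/(2·7·3) = 0.7072; θ_2 = -44.9894° (elbow-down)
β = atan2(7.9500,-4.9500) = 121.9080°; ψ = atan2(-2.1209,9.1217) = -13.0895°
θ_1 = β − ψ = 134.9975°
θ_3 = φ − θ_1 − θ_2 = -135.0082° (wrapped to (-180°,180°])

134.998 -44.989 -135.008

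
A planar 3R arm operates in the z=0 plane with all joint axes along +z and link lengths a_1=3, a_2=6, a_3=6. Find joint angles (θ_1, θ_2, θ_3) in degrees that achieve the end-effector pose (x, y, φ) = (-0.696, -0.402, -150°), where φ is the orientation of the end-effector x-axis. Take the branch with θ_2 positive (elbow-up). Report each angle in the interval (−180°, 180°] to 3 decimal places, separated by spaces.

wrist centre = target − a_3·(cos φ, sin φ) = (4.5002, 2.5980)
cos θ_2 = (27.0010−3²−6²)/(2·3·6) = -0.5000; θ_2 = 119.9982° (elbow-up)
β = atan2(2.5980,4.5002) = 29.9984°; ψ = atan2(5.1962,0.0002) = 89.9982°
θ_1 = β − ψ = -59.9998°
θ_3 = φ − θ_1 − θ_2 = 150.0016° (wrapped to (-180°,180°])

-60.000 119.998 150.002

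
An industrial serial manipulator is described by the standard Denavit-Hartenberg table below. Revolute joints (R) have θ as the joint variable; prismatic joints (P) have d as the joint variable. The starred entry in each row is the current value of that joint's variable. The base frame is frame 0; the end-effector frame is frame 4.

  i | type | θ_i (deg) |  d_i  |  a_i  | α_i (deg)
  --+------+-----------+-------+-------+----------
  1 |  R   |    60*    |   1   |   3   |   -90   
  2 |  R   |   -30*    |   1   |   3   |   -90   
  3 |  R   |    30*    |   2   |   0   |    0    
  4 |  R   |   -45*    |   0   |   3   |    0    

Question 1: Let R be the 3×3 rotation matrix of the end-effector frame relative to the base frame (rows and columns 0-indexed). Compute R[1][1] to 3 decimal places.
-0.289

End-effector y-axis (col 1 of R) = (0.9486,-0.2888,0.1294)
R[1][1] = -0.2888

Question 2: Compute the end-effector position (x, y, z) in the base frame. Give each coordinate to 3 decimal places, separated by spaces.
3.015 8.776 2.217

after link 1: o_1 = (1.5000, 2.5981, 1.0000)
after link 2: o_2 = (1.9330, 5.3481, 2.5000)
after link 3: o_3 = (2.4330, 6.2141, 0.7679)
after link 4: o_4 = (3.0154, 8.7757, 2.2168)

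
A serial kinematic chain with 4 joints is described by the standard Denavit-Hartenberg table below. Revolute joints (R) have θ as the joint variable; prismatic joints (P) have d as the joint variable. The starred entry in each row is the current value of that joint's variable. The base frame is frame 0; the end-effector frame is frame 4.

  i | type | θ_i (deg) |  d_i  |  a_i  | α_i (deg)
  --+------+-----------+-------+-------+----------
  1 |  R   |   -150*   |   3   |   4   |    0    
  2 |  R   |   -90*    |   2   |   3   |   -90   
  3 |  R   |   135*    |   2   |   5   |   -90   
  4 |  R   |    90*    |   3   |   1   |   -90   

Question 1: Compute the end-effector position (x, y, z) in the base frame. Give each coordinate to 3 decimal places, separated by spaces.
after link 1: o_1 = (-3.4641, -2.0000, 3.0000)
after link 2: o_2 = (-4.9641, 0.5981, 5.0000)
after link 3: o_3 = (-4.9284, -3.4638, 1.4645)
after link 4: o_4 = (-3.0017, -4.8009, 3.5858)

-3.002 -4.801 3.586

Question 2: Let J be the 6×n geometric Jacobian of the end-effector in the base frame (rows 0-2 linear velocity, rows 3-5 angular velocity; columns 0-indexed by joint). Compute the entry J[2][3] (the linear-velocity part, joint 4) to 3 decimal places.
axis z_3 = (0.3536,-0.6124,0.7071); lever o_n−o_3 = (1.9267,-1.3371,2.1213)
cross product → J_v[:, 3] = (-0.3536,0.6124,0.7071)
J_ω[:, 3] = z_3
entry J[2][3] = 0.7071

0.707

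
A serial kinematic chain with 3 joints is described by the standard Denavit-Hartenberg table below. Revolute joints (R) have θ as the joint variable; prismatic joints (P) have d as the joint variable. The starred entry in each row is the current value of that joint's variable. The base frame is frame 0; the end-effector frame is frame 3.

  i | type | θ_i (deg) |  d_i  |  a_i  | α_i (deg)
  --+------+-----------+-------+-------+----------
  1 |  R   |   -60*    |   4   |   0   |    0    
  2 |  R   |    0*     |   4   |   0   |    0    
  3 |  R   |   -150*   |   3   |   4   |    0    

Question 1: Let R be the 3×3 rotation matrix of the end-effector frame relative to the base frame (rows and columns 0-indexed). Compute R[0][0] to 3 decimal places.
-0.866

End-effector x-axis (col 0 of R) = (-0.8660,0.5000,0.0000)
R[0][0] = -0.8660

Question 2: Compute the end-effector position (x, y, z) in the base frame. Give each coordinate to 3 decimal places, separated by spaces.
after link 1: o_1 = (0.0000, 0.0000, 4.0000)
after link 2: o_2 = (0.0000, 0.0000, 8.0000)
after link 3: o_3 = (-3.4641, 2.0000, 11.0000)

-3.464 2.000 11.000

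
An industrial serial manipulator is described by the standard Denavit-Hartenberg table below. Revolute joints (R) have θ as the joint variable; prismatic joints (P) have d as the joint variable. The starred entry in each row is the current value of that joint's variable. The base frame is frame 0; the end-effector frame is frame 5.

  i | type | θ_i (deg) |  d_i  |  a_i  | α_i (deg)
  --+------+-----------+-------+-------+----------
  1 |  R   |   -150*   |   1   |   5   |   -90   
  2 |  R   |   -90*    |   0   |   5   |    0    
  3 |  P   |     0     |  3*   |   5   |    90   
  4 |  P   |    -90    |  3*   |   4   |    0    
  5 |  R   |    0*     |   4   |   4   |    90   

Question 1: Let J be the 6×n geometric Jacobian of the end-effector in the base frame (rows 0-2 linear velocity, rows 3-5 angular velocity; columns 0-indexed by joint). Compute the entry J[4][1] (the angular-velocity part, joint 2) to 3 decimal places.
-0.866

axis z_1 = (0.5000,-0.8660,0.0000); lever o_n−o_1 = (3.5622,7.8301,10.0000)
cross product → J_v[:, 1] = (-8.6603,-5.0000,7.0000)
J_ω[:, 1] = z_1
entry J[4][1] = -0.8660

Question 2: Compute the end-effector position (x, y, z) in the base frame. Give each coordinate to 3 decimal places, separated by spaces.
after link 1: o_1 = (-4.3301, -2.5000, 1.0000)
after link 2: o_2 = (-4.3301, -2.5000, 6.0000)
after link 3: o_3 = (-2.8301, -5.0981, 11.0000)
after link 4: o_4 = (-2.2321, -0.1340, 11.0000)
after link 5: o_5 = (-0.7679, 5.3301, 11.0000)

-0.768 5.330 11.000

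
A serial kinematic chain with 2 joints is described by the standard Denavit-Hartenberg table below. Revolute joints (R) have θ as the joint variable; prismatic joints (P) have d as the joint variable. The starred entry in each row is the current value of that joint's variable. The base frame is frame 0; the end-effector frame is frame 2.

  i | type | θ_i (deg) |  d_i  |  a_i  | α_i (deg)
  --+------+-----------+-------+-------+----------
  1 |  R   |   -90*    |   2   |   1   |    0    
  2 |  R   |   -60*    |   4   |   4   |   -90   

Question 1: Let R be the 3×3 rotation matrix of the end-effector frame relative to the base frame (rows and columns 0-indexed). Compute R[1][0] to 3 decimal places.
End-effector x-axis (col 0 of R) = (-0.8660,-0.5000,0.0000)
R[1][0] = -0.5000

-0.500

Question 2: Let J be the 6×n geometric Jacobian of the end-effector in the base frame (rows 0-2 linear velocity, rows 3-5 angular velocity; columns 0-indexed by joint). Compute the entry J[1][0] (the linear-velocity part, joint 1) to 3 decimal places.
axis z_0 = ẑ; lever o_n−o_0 = (-3.4641,-3.0000,6.0000)
cross product → J_v[:, 0] = (3.0000,-3.4641,0.0000)
J_ω[:, 0] = z_0
entry J[1][0] = -3.4641

-3.464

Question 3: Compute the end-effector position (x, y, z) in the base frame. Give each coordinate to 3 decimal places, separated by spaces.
after link 1: o_1 = (0.0000, -1.0000, 2.0000)
after link 2: o_2 = (-3.4641, -3.0000, 6.0000)

-3.464 -3.000 6.000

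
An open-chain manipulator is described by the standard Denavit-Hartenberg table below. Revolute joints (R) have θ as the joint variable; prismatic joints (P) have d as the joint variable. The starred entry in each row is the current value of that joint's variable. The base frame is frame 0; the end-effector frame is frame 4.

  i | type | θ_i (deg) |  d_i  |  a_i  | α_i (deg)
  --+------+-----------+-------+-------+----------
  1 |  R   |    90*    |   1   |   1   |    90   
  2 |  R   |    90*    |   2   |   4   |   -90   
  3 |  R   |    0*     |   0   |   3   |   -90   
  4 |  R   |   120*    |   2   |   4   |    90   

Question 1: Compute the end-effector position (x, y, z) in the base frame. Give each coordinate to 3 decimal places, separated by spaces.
-0.000 4.464 6.000

after link 1: o_1 = (0.0000, 1.0000, 1.0000)
after link 2: o_2 = (2.0000, 1.0000, 5.0000)
after link 3: o_3 = (2.0000, 1.0000, 8.0000)
after link 4: o_4 = (-0.0000, 4.4641, 6.0000)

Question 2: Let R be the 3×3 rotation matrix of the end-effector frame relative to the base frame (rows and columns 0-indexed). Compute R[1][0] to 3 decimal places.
End-effector x-axis (col 0 of R) = (-0.0000,0.8660,-0.5000)
R[1][0] = 0.8660

0.866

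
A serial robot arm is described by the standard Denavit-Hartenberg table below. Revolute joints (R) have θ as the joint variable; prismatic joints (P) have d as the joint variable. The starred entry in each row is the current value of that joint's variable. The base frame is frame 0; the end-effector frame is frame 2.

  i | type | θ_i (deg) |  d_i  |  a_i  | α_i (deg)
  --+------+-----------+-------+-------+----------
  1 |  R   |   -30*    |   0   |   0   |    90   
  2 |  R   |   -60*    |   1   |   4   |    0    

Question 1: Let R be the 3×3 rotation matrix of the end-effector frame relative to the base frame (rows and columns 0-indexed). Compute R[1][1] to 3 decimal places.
End-effector y-axis (col 1 of R) = (0.7500,-0.4330,0.5000)
R[1][1] = -0.4330

-0.433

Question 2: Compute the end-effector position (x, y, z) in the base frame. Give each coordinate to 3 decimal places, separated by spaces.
1.232 -1.866 -3.464

after link 1: o_1 = (0.0000, 0.0000, 0.0000)
after link 2: o_2 = (1.2321, -1.8660, -3.4641)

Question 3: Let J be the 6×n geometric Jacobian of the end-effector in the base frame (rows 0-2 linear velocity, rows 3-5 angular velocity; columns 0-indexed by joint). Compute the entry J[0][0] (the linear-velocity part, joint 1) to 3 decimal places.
axis z_0 = ẑ; lever o_n−o_0 = (1.2321,-1.8660,-3.4641)
cross product → J_v[:, 0] = (1.8660,1.2321,-0.0000)
J_ω[:, 0] = z_0
entry J[0][0] = 1.8660

1.866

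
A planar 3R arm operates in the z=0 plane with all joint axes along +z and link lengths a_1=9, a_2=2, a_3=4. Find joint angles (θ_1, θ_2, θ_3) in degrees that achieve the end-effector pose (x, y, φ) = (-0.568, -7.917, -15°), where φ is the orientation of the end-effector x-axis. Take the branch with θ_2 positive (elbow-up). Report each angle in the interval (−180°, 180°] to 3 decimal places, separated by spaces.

-134.997 120.003 -0.007

wrist centre = target − a_3·(cos φ, sin φ) = (-4.4317, -6.8817)
cos θ_2 = (66.9981−9²−2²)/(2·9·2) = -0.5001; θ_2 = 120.0035° (elbow-up)
β = atan2(-6.8817,-4.4317) = -122.7808°; ψ = atan2(1.7320,7.9999) = 12.2161°
θ_1 = β − ψ = -134.9969°
θ_3 = φ − θ_1 − θ_2 = -0.0066° (wrapped to (-180°,180°])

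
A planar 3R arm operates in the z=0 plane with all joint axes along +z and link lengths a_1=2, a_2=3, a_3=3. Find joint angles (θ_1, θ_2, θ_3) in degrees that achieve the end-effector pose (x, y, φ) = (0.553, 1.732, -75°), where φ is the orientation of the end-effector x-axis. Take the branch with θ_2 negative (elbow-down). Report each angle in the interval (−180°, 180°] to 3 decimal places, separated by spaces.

120.001 -45.003 -149.998

wrist centre = target − a_3·(cos φ, sin φ) = (-0.2235, 4.6298)
cos θ_2 = (21.4848−2²−3²)/(2·2·3) = 0.7071; θ_2 = -45.0034° (elbow-down)
β = atan2(4.6298,-0.2235) = 92.7632°; ψ = atan2(-2.1214,4.1212) = -27.2378°
θ_1 = β − ψ = 120.0011°
θ_3 = φ − θ_1 − θ_2 = -149.9977° (wrapped to (-180°,180°])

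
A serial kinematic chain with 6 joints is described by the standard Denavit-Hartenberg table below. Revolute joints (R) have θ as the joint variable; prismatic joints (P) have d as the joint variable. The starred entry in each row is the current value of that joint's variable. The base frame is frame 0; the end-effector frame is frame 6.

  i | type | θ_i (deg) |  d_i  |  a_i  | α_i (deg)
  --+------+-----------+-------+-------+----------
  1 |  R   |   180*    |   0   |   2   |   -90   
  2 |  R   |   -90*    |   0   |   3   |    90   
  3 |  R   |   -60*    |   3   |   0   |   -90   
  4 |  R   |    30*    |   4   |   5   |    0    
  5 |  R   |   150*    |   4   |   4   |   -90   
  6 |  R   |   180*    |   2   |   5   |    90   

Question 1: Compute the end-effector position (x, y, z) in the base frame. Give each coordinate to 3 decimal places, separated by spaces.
after link 1: o_1 = (-2.0000, 0.0000, 0.0000)
after link 2: o_2 = (-2.0000, 0.0000, 3.0000)
after link 3: o_3 = (1.0000, -0.0000, 3.0000)
after link 4: o_4 = (-1.5000, 1.7500, 8.6292)
after link 5: o_5 = (-1.5000, -3.7141, 10.0933)
after link 6: o_6 = (0.5000, 0.6160, 12.5933)

0.500 0.616 12.593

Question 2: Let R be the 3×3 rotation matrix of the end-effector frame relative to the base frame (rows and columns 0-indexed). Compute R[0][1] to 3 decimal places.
1.000

End-effector y-axis (col 1 of R) = (1.0000,-0.0000,0.0000)
R[0][1] = 1.0000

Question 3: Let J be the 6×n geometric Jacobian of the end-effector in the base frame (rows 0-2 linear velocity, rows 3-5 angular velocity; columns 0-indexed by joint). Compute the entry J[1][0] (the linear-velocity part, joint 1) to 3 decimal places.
axis z_0 = ẑ; lever o_n−o_0 = (0.5000,0.6160,12.5933)
cross product → J_v[:, 0] = (-0.6160,0.5000,0.0000)
J_ω[:, 0] = z_0
entry J[1][0] = 0.5000

0.500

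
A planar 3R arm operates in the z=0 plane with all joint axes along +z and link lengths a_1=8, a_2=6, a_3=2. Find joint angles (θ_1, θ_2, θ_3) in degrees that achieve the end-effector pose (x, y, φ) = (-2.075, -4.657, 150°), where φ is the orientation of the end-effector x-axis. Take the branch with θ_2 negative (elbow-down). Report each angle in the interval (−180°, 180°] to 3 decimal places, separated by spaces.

wrist centre = target − a_3·(cos φ, sin φ) = (-0.3429, -5.6570)
cos θ_2 = (32.1193−8²−6²)/(2·8·6) = -0.7071; θ_2 = -134.9987° (elbow-down)
β = atan2(-5.6570,-0.3429) = -93.4692°; ψ = atan2(-4.2427,3.7575) = -48.4712°
θ_1 = β − ψ = -44.9980°
θ_3 = φ − θ_1 − θ_2 = -30.0033° (wrapped to (-180°,180°])

-44.998 -134.999 -30.003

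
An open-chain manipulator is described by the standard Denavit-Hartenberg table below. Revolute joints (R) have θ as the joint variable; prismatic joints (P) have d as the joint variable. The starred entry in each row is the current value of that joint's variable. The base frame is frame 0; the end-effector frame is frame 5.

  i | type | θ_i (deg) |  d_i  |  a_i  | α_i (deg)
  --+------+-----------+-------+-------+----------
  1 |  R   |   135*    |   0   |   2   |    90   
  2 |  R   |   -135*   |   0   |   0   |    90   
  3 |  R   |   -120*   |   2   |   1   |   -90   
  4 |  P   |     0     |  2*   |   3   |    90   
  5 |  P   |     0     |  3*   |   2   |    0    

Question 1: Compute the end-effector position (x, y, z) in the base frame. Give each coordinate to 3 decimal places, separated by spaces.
-3.930 -4.833 4.432

after link 1: o_1 = (-1.4142, 1.4142, 0.0000)
after link 2: o_2 = (-1.4142, 1.4142, 0.0000)
after link 3: o_3 = (-1.2766, 0.0518, 1.7678)
after link 4: o_4 = (-3.7048, -2.6084, 1.6037)
after link 5: o_5 = (-3.9295, -4.8332, 4.4321)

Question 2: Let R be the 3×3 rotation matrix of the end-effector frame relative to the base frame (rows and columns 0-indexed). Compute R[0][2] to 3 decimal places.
0.500

End-effector z-axis (col 2 of R) = (0.5000,-0.5000,0.7071)
R[0][2] = 0.5000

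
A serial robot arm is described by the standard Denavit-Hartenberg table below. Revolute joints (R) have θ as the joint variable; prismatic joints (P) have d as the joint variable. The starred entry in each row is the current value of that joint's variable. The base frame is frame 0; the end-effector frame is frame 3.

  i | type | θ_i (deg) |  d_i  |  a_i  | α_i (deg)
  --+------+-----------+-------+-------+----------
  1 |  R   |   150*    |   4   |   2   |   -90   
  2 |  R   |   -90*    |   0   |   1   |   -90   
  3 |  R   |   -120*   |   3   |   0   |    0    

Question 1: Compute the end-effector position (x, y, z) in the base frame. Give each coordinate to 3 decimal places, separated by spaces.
-4.330 2.500 5.000

after link 1: o_1 = (-1.7321, 1.0000, 4.0000)
after link 2: o_2 = (-1.7321, 1.0000, 5.0000)
after link 3: o_3 = (-4.3301, 2.5000, 5.0000)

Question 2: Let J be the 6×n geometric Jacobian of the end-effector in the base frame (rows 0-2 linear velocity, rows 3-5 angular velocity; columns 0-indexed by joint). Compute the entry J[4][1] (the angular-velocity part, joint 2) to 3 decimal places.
axis z_1 = (-0.5000,-0.8660,0.0000); lever o_n−o_1 = (-2.5981,1.5000,1.0000)
cross product → J_v[:, 1] = (-0.8660,0.5000,-3.0000)
J_ω[:, 1] = z_1
entry J[4][1] = -0.8660

-0.866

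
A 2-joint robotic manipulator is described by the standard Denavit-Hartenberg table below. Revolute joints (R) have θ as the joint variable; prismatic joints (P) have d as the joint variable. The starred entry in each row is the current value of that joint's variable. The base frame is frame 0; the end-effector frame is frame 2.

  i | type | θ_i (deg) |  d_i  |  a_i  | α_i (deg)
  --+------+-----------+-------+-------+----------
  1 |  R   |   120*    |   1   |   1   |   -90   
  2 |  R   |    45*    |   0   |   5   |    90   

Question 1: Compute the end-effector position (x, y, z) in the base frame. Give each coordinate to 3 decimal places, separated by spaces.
after link 1: o_1 = (-0.5000, 0.8660, 1.0000)
after link 2: o_2 = (-2.2678, 3.9279, -2.5355)

-2.268 3.928 -2.536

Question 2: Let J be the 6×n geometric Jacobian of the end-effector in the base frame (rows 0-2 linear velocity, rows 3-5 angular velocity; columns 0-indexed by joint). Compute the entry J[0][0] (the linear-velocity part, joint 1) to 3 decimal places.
-3.928

axis z_0 = ẑ; lever o_n−o_0 = (-2.2678,3.9279,-2.5355)
cross product → J_v[:, 0] = (-3.9279,-2.2678,0.0000)
J_ω[:, 0] = z_0
entry J[0][0] = -3.9279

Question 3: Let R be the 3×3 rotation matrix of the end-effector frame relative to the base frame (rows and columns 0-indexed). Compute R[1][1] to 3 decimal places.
-0.500

End-effector y-axis (col 1 of R) = (-0.8660,-0.5000,0.0000)
R[1][1] = -0.5000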